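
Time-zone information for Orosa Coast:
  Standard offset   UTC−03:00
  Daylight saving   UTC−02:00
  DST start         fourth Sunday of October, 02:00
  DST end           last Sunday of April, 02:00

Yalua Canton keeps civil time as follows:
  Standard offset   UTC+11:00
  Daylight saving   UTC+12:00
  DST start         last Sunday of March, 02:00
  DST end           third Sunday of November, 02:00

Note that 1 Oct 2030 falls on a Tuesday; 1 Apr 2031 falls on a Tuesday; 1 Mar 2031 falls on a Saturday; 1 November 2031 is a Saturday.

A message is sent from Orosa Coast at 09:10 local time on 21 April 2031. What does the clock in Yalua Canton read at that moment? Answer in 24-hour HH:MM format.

1 October 2030 is a Tuesday, so the first Sunday is October 6 and the fourth is October 27.
1 April 2031 is a Tuesday, so Sundays fall on 6, 13, 20, 27; the last is April 27.
Daylight saving runs 27 October 2030 – 27 April 2031; 21 April 2031 is inside that window, so Orosa Coast is at UTC−02:00.
09:10 Orosa Coast + 2h = 11:10 UTC.
1 March 2031 is a Saturday, so Sundays fall on 2, 9, 16, 23, 30; the last is March 30.
1 November 2031 is a Saturday, so the first Sunday is November 2 and the third is November 16.
At the standard offset (UTC+11:00), 11:10 UTC + 11h = 22:10 Yalua Canton standard time.
The standard-time date in Yalua Canton, 21 April 2031, falls between 30 March and 16 November, so daylight saving is in effect and Yalua Canton is at UTC+12:00.
11:10 UTC + 12h = 23:10 Yalua Canton.

23:10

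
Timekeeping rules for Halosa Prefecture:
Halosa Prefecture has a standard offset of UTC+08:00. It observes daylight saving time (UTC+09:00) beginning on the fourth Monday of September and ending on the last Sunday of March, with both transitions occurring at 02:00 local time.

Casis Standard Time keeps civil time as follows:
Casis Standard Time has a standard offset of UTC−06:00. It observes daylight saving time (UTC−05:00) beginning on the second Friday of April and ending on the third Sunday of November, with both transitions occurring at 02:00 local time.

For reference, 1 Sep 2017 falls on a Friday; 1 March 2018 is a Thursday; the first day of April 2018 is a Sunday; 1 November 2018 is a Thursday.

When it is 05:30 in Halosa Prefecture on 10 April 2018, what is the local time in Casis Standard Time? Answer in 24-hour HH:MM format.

15:30

1 September 2017 is a Friday, so the first Monday is September 4 and the fourth is September 25.
1 March 2018 is a Thursday, so Sundays fall on 4, 11, 18, 25; the last is March 25.
Daylight saving runs 25 September 2017 – 25 March 2018; 10 April 2018 is outside that window, so Halosa Prefecture is on standard time at UTC+08:00.
05:30 Halosa Prefecture − 8h = 21:30 UTC (rolling into the previous day, 9 April 2018).
1 April 2018 is a Sunday, so the first Friday is April 6 and the second is April 13.
1 November 2018 is a Thursday, so the first Sunday is November 4 and the third is November 18.
At the standard offset (UTC−06:00), 21:30 UTC − 6h = 15:30 Casis Standard Time standard time.
Daylight saving runs 13 April – 18 November; the standard-time date in Casis Standard Time, 9 April 2018, is outside that window, so Casis Standard Time is on standard time at UTC−06:00.
21:30 UTC − 6h = 15:30 Casis Standard Time.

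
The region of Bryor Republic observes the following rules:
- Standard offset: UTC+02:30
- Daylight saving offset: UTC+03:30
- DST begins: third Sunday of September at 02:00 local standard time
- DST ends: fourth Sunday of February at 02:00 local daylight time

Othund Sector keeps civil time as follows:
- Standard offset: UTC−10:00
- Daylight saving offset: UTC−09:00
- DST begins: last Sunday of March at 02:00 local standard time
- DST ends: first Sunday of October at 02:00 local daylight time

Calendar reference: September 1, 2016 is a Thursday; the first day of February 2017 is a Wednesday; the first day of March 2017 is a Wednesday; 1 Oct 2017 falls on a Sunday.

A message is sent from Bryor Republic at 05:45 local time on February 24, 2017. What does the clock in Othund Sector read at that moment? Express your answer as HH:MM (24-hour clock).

16:15

1 September 2016 is a Thursday, so the first Sunday is September 4 and the third is September 18.
1 February 2017 is a Wednesday, so the first Sunday is February 5 and the fourth is February 26.
February 24, 2017 lies within the daylight-saving period (18 September 2016 – 26 February 2017), so Bryor Republic is on daylight time, UTC+03:30.
05:45 Bryor Republic − 3h30m = 02:15 UTC.
1 March 2017 is a Wednesday, so Sundays fall on 5, 12, 19, 26; the last is March 26.
1 October 2017 is a Sunday, so the first Sunday is October 1.
At the standard offset (UTC−10:00), 02:15 UTC − 10h = 16:15 Othund Sector standard time (rolling into the previous day, 23 February 2017).
The standard-time date in Othund Sector, February 23, 2017, does not fall between 26 March and 1 October, so daylight saving is not in effect and Othund Sector is at UTC−10:00.
02:15 UTC − 10h = 16:15 Othund Sector (rolling into the previous day, 23 February 2017).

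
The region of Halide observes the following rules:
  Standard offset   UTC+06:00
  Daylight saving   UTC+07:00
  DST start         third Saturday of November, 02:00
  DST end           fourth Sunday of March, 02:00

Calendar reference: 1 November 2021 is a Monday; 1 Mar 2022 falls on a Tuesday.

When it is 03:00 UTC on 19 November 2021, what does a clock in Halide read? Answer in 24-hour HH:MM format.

09:00

1 November 2021 is a Monday, so the first Saturday is November 6 and the third is November 20.
1 March 2022 is a Tuesday, so the first Sunday is March 6 and the fourth is March 27.
At the standard offset (UTC+06:00), 03:00 UTC + 6h = 09:00 Halide standard time.
Daylight saving runs 20 November 2021 – 27 March 2022; the standard-time date in Halide, 19 November 2021, is outside that window, so Halide is on standard time at UTC+06:00.
03:00 UTC + 6h = 09:00 local.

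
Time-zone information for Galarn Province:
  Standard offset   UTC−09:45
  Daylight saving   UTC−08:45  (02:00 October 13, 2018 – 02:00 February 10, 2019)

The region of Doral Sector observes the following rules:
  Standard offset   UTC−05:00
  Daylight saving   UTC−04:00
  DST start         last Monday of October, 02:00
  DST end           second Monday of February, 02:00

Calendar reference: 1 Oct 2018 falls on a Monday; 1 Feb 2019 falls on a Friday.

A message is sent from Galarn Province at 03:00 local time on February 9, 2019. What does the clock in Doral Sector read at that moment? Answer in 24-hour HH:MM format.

07:45

February 9, 2019 falls between 13 October 2018 and 10 February 2019, so daylight saving is in effect and Galarn Province is at UTC−08:45.
03:00 Galarn Province + 8h45m = 11:45 UTC.
1 October 2018 is a Monday, so Mondays fall on 1, 8, 15, 22, 29; the last is October 29.
1 February 2019 is a Friday, so the first Monday is February 4 and the second is February 11.
At the standard offset (UTC−05:00), 11:45 UTC − 5h = 06:45 Doral Sector standard time.
Daylight saving runs 29 October 2018 – 11 February 2019; the standard-time date in Doral Sector, February 9, 2019, is inside that window, so Doral Sector is at UTC−04:00.
11:45 UTC − 4h = 07:45 Doral Sector.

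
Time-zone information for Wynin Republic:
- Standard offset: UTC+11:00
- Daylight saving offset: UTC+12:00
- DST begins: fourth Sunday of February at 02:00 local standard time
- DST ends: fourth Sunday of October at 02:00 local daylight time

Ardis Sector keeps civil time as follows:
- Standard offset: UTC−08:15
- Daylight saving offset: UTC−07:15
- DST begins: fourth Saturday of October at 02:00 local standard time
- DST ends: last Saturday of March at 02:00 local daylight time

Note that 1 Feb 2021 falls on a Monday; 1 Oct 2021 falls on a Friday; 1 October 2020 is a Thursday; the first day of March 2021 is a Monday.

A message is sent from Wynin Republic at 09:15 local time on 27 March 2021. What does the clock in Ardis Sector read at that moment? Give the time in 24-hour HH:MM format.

14:00

1 February 2021 is a Monday, so the first Sunday is February 7 and the fourth is February 28.
1 October 2021 is a Friday, so the first Sunday is October 3 and the fourth is October 24.
27 March 2021 falls between 28 February and 24 October, so daylight saving is in effect and Wynin Republic is at UTC+12:00.
09:15 Wynin Republic − 12h = 21:15 UTC (rolling into the previous day, 26 March 2021).
1 October 2020 is a Thursday, so the first Saturday is October 3 and the fourth is October 24.
1 March 2021 is a Monday, so Saturdays fall on 6, 13, 20, 27; the last is March 27.
At the standard offset (UTC−08:15), 21:15 UTC − 8h15m = 13:00 Ardis Sector standard time.
Daylight saving runs 24 October 2020 – 27 March 2021; the standard-time date in Ardis Sector, 26 March 2021, is inside that window, so Ardis Sector is at UTC−07:15.
21:15 UTC − 7h15m = 14:00 Ardis Sector.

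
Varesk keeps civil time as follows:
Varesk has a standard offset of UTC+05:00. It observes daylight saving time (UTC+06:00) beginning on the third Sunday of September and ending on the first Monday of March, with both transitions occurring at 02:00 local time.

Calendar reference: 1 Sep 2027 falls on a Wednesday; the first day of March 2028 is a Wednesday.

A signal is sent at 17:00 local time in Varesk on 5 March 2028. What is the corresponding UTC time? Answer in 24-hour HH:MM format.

11:00

1 September 2027 is a Wednesday, so the first Sunday is September 5 and the third is September 19.
1 March 2028 is a Wednesday, so the first Monday is March 6.
Daylight saving runs 19 September 2027 – 6 March 2028; 5 March 2028 is inside that window, so Varesk is at UTC+06:00.
17:00 local − 6h = 11:00 UTC.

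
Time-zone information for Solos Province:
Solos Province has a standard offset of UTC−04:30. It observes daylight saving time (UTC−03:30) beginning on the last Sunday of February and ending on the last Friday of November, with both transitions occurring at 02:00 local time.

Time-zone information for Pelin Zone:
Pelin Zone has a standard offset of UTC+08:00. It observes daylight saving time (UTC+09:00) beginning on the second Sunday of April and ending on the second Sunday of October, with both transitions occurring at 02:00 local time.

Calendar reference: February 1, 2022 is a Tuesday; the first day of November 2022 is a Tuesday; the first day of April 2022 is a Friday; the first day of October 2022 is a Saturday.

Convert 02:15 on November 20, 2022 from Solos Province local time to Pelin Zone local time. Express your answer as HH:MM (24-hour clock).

1 February 2022 is a Tuesday, so Sundays fall on 6, 13, 20, 27; the last is February 27.
1 November 2022 is a Tuesday, so Fridays fall on 4, 11, 18, 25; the last is November 25.
Daylight saving runs 27 February – 25 November; November 20, 2022 is inside that window, so Solos Province is at UTC−03:30.
02:15 Solos Province + 3h30m = 05:45 UTC.
1 April 2022 is a Friday, so the first Sunday is April 3 and the second is April 10.
1 October 2022 is a Saturday, so the first Sunday is October 2 and the second is October 9.
At the standard offset (UTC+08:00), 05:45 UTC + 8h = 13:45 Pelin Zone standard time.
The standard-time date in Pelin Zone, November 20, 2022, does not fall between 10 April and 9 October, so daylight saving is not in effect and Pelin Zone is at UTC+08:00.
05:45 UTC + 8h = 13:45 Pelin Zone.

13:45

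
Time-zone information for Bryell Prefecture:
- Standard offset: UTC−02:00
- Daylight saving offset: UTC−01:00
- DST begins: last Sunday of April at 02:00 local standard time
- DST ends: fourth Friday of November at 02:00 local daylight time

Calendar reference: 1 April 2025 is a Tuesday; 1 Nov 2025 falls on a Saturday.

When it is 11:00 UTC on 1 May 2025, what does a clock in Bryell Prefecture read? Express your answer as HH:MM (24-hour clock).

1 April 2025 is a Tuesday, so Sundays fall on 6, 13, 20, 27; the last is April 27.
1 November 2025 is a Saturday, so the first Friday is November 7 and the fourth is November 28.
At the standard offset (UTC−02:00), 11:00 UTC − 2h = 09:00 Bryell Prefecture standard time.
The standard-time date in Bryell Prefecture, 1 May 2025, lies within the daylight-saving period (27 April – 28 November), so Bryell Prefecture is on daylight time, UTC−01:00.
11:00 UTC − 1h = 10:00 local.

10:00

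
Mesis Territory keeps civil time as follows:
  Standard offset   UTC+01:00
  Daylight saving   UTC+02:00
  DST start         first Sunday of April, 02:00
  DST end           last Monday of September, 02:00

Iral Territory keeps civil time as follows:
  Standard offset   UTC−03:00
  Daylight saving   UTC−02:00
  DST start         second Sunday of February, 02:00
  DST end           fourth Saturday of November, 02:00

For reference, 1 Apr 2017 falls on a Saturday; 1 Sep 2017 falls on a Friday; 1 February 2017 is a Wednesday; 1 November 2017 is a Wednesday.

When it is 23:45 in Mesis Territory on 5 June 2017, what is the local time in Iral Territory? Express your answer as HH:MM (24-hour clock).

1 April 2017 is a Saturday, so the first Sunday is April 2.
1 September 2017 is a Friday, so Mondays fall on 4, 11, 18, 25; the last is September 25.
Daylight saving runs 2 April – 25 September; 5 June 2017 is inside that window, so Mesis Territory is at UTC+02:00.
23:45 Mesis Territory − 2h = 21:45 UTC.
1 February 2017 is a Wednesday, so the first Sunday is February 5 and the second is February 12.
1 November 2017 is a Wednesday, so the first Saturday is November 4 and the fourth is November 25.
At the standard offset (UTC−03:00), 21:45 UTC − 3h = 18:45 Iral Territory standard time.
Daylight saving runs 12 February – 25 November; the standard-time date in Iral Territory, 5 June 2017, is inside that window, so Iral Territory is at UTC−02:00.
21:45 UTC − 2h = 19:45 Iral Territory.

19:45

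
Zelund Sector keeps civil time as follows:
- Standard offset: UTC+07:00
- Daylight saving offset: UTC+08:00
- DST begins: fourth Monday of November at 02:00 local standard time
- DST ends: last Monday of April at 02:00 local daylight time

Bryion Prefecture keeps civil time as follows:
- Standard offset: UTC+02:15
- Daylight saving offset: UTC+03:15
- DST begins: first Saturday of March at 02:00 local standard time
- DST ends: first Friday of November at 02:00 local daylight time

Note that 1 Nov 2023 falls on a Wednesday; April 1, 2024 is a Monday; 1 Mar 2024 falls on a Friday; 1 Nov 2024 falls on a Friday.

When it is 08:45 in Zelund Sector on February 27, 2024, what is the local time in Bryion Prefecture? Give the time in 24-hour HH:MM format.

03:00

1 November 2023 is a Wednesday, so the first Monday is November 6 and the fourth is November 27.
1 April 2024 is a Monday, so Mondays fall on 1, 8, 15, 22, 29; the last is April 29.
February 27, 2024 falls between 27 November 2023 and 29 April 2024, so daylight saving is in effect and Zelund Sector is at UTC+08:00.
08:45 Zelund Sector − 8h = 00:45 UTC.
1 March 2024 is a Friday, so the first Saturday is March 2.
1 November 2024 is a Friday, so the first Friday is November 1.
At the standard offset (UTC+02:15), 00:45 UTC + 2h15m = 03:00 Bryion Prefecture standard time.
The standard-time date in Bryion Prefecture, February 27, 2024, is outside the daylight-saving period (2 March – 1 November), so Bryion Prefecture is on standard time, UTC+02:15.
00:45 UTC + 2h15m = 03:00 Bryion Prefecture.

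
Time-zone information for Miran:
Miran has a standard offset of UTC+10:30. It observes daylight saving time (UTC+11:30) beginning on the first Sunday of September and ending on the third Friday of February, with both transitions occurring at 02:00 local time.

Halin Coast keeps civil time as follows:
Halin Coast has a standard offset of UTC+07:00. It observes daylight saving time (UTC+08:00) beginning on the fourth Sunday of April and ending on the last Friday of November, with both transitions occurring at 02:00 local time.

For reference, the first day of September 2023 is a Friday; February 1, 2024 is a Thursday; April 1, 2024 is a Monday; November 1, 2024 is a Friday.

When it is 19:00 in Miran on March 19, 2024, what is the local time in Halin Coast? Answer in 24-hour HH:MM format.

15:30

1 September 2023 is a Friday, so the first Sunday is September 3.
1 February 2024 is a Thursday, so the first Friday is February 2 and the third is February 16.
Daylight saving runs 3 September 2023 – 16 February 2024; March 19, 2024 is outside that window, so Miran is on standard time at UTC+10:30.
19:00 Miran − 10h30m = 08:30 UTC.
1 April 2024 is a Monday, so the first Sunday is April 7 and the fourth is April 28.
1 November 2024 is a Friday, so Fridays fall on 1, 8, 15, 22, 29; the last is November 29.
At the standard offset (UTC+07:00), 08:30 UTC + 7h = 15:30 Halin Coast standard time.
The standard-time date in Halin Coast, March 19, 2024, does not fall between 28 April and 29 November, so daylight saving is not in effect and Halin Coast is at UTC+07:00.
08:30 UTC + 7h = 15:30 Halin Coast.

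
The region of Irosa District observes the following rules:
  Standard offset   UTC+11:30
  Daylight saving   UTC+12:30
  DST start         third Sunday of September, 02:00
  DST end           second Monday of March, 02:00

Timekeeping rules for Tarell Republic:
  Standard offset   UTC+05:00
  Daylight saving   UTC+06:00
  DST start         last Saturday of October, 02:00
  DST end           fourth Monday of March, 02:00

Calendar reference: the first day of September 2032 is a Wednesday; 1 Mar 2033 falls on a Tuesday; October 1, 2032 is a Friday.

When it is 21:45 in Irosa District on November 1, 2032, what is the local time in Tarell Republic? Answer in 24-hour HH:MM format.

15:15

1 September 2032 is a Wednesday, so the first Sunday is September 5 and the third is September 19.
1 March 2033 is a Tuesday, so the first Monday is March 7 and the second is March 14.
November 1, 2032 falls between 19 September 2032 and 14 March 2033, so daylight saving is in effect and Irosa District is at UTC+12:30.
21:45 Irosa District − 12h30m = 09:15 UTC.
1 October 2032 is a Friday, so Saturdays fall on 2, 9, 16, 23, 30; the last is October 30.
1 March 2033 is a Tuesday, so the first Monday is March 7 and the fourth is March 28.
At the standard offset (UTC+05:00), 09:15 UTC + 5h = 14:15 Tarell Republic standard time.
The standard-time date in Tarell Republic, November 1, 2032, falls between 30 October 2032 and 28 March 2033, so daylight saving is in effect and Tarell Republic is at UTC+06:00.
09:15 UTC + 6h = 15:15 Tarell Republic.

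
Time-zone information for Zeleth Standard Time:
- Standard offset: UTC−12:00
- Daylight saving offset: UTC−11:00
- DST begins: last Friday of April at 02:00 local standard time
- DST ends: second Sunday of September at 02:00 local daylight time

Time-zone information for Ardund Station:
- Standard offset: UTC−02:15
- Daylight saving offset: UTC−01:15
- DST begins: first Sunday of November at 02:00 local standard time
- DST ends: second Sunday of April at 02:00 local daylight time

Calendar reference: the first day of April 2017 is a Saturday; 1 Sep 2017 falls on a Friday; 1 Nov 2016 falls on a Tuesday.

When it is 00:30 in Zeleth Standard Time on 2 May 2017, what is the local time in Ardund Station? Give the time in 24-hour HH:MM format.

09:15

1 April 2017 is a Saturday, so Fridays fall on 7, 14, 21, 28; the last is April 28.
1 September 2017 is a Friday, so the first Sunday is September 3 and the second is September 10.
2 May 2017 falls between 28 April and 10 September, so daylight saving is in effect and Zeleth Standard Time is at UTC−11:00.
00:30 Zeleth Standard Time + 11h = 11:30 UTC.
1 November 2016 is a Tuesday, so the first Sunday is November 6.
1 April 2017 is a Saturday, so the first Sunday is April 2 and the second is April 9.
At the standard offset (UTC−02:15), 11:30 UTC − 2h15m = 09:15 Ardund Station standard time.
The standard-time date in Ardund Station, 2 May 2017, is outside the daylight-saving period (6 November 2016 – 9 April 2017), so Ardund Station is on standard time, UTC−02:15.
11:30 UTC − 2h15m = 09:15 Ardund Station.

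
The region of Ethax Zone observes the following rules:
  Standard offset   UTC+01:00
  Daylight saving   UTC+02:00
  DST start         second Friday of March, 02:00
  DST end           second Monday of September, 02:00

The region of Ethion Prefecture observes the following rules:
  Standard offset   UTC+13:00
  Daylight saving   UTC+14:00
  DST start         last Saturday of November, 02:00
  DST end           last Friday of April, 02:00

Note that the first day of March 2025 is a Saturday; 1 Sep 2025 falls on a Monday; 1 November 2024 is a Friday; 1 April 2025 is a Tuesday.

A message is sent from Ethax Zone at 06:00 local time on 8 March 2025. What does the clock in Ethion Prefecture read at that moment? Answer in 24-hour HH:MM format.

1 March 2025 is a Saturday, so the first Friday is March 7 and the second is March 14.
1 September 2025 is a Monday, so the first Monday is September 1 and the second is September 8.
8 March 2025 does not fall between 14 March and 8 September, so daylight saving is not in effect and Ethax Zone is at UTC+01:00.
06:00 Ethax Zone − 1h = 05:00 UTC.
1 November 2024 is a Friday, so Saturdays fall on 2, 9, 16, 23, 30; the last is November 30.
1 April 2025 is a Tuesday, so Fridays fall on 4, 11, 18, 25; the last is April 25.
At the standard offset (UTC+13:00), 05:00 UTC + 13h = 18:00 Ethion Prefecture standard time.
The standard-time date in Ethion Prefecture, 8 March 2025, falls between 30 November 2024 and 25 April 2025, so daylight saving is in effect and Ethion Prefecture is at UTC+14:00.
05:00 UTC + 14h = 19:00 Ethion Prefecture.

19:00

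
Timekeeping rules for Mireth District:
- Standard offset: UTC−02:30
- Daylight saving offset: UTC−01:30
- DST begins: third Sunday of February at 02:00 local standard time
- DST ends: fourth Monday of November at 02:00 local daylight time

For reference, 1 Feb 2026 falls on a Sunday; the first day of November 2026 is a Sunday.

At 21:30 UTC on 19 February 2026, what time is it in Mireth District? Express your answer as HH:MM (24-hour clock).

1 February 2026 is a Sunday, so the first Sunday is February 1 and the third is February 15.
1 November 2026 is a Sunday, so the first Monday is November 2 and the fourth is November 23.
At the standard offset (UTC−02:30), 21:30 UTC − 2h30m = 19:00 Mireth District standard time.
The standard-time date in Mireth District, 19 February 2026, falls between 15 February and 23 November, so daylight saving is in effect and Mireth District is at UTC−01:30.
21:30 UTC − 1h30m = 20:00 local.

20:00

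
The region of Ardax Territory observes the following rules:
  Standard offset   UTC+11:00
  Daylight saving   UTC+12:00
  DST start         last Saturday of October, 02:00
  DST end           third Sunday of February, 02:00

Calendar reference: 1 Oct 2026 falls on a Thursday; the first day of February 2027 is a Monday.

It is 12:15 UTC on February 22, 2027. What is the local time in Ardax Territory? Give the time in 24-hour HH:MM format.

1 October 2026 is a Thursday, so Saturdays fall on 3, 10, 17, 24, 31; the last is October 31.
1 February 2027 is a Monday, so the first Sunday is February 7 and the third is February 21.
At the standard offset (UTC+11:00), 12:15 UTC + 11h = 23:15 Ardax Territory standard time.
The standard-time date in Ardax Territory, February 22, 2027, is outside the daylight-saving period (31 October 2026 – 21 February 2027), so Ardax Territory is on standard time, UTC+11:00.
12:15 UTC + 11h = 23:15 local.

23:15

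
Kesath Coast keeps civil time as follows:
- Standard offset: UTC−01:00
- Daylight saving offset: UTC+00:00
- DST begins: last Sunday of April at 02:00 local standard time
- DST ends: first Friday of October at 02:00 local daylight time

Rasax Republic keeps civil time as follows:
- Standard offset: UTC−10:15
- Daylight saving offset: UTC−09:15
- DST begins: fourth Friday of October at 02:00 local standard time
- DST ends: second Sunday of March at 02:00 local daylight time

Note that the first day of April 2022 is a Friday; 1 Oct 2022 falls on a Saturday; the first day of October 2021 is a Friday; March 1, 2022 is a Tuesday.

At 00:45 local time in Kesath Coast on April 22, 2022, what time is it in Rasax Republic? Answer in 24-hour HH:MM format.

15:30

1 April 2022 is a Friday, so Sundays fall on 3, 10, 17, 24; the last is April 24.
1 October 2022 is a Saturday, so the first Friday is October 7.
Daylight saving runs 24 April – 7 October; April 22, 2022 is outside that window, so Kesath Coast is on standard time at UTC−01:00.
00:45 Kesath Coast + 1h = 01:45 UTC.
1 October 2021 is a Friday, so the first Friday is October 1 and the fourth is October 22.
1 March 2022 is a Tuesday, so the first Sunday is March 6 and the second is March 13.
At the standard offset (UTC−10:15), 01:45 UTC − 10h15m = 15:30 Rasax Republic standard time (rolling into the previous day, 21 April 2022).
The standard-time date in Rasax Republic, April 21, 2022, does not fall between 22 October 2021 and 13 March 2022, so daylight saving is not in effect and Rasax Republic is at UTC−10:15.
01:45 UTC − 10h15m = 15:30 Rasax Republic (rolling into the previous day, 21 April 2022).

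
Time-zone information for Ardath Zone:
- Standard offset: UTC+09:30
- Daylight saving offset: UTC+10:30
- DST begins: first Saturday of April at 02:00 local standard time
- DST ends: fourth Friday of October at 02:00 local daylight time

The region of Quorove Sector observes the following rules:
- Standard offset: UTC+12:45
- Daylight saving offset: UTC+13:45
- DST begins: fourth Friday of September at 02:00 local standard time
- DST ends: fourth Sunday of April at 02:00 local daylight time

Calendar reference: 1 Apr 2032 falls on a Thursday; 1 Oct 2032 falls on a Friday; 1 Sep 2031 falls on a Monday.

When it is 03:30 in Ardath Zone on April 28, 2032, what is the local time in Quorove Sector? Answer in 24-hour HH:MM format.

1 April 2032 is a Thursday, so the first Saturday is April 3.
1 October 2032 is a Friday, so the first Friday is October 1 and the fourth is October 22.
Daylight saving runs 3 April – 22 October; April 28, 2032 is inside that window, so Ardath Zone is at UTC+10:30.
03:30 Ardath Zone − 10h30m = 17:00 UTC (rolling into the previous day, 27 April 2032).
1 September 2031 is a Monday, so the first Friday is September 5 and the fourth is September 26.
1 April 2032 is a Thursday, so the first Sunday is April 4 and the fourth is April 25.
At the standard offset (UTC+12:45), 17:00 UTC + 12h45m = 05:45 Quorove Sector standard time (rolling into the next day, 28 April 2032).
The standard-time date in Quorove Sector, April 28, 2032, is outside the daylight-saving period (26 September 2031 – 25 April 2032), so Quorove Sector is on standard time, UTC+12:45.
17:00 UTC + 12h45m = 05:45 Quorove Sector (rolling into the next day, 28 April 2032).

05:45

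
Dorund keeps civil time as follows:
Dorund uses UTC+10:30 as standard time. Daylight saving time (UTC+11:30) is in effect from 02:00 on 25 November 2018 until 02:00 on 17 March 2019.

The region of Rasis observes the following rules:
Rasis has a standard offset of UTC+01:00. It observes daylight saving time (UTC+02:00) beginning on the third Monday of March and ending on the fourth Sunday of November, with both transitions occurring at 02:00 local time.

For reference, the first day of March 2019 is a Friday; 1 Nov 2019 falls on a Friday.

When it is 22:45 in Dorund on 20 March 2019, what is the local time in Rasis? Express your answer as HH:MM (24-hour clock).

20 March 2019 does not fall between 25 November 2018 and 17 March 2019, so daylight saving is not in effect and Dorund is at UTC+10:30.
22:45 Dorund − 10h30m = 12:15 UTC.
1 March 2019 is a Friday, so the first Monday is March 4 and the third is March 18.
1 November 2019 is a Friday, so the first Sunday is November 3 and the fourth is November 24.
At the standard offset (UTC+01:00), 12:15 UTC + 1h = 13:15 Rasis standard time.
The standard-time date in Rasis, 20 March 2019, falls between 18 March and 24 November, so daylight saving is in effect and Rasis is at UTC+02:00.
12:15 UTC + 2h = 14:15 Rasis.

14:15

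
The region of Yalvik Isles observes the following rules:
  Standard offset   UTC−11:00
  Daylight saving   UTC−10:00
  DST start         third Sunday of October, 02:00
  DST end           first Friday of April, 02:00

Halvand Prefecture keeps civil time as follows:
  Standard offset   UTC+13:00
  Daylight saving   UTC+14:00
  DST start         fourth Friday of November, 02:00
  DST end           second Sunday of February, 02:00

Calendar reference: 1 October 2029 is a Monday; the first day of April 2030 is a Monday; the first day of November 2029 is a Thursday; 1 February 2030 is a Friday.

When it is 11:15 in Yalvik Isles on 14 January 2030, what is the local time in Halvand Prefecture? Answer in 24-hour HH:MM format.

11:15

1 October 2029 is a Monday, so the first Sunday is October 7 and the third is October 21.
1 April 2030 is a Monday, so the first Friday is April 5.
Daylight saving runs 21 October 2029 – 5 April 2030; 14 January 2030 is inside that window, so Yalvik Isles is at UTC−10:00.
11:15 Yalvik Isles + 10h = 21:15 UTC.
1 November 2029 is a Thursday, so the first Friday is November 2 and the fourth is November 23.
1 February 2030 is a Friday, so the first Sunday is February 3 and the second is February 10.
At the standard offset (UTC+13:00), 21:15 UTC + 13h = 10:15 Halvand Prefecture standard time (rolling into the next day, 15 January 2030).
The standard-time date in Halvand Prefecture, 15 January 2030, falls between 23 November 2029 and 10 February 2030, so daylight saving is in effect and Halvand Prefecture is at UTC+14:00.
21:15 UTC + 14h = 11:15 Halvand Prefecture (rolling into the next day, 15 January 2030).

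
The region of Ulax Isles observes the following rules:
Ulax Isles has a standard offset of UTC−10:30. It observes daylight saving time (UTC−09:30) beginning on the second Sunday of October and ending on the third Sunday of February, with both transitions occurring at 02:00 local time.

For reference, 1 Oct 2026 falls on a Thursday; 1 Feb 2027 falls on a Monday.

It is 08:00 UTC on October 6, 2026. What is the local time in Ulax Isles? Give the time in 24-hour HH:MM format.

21:30

1 October 2026 is a Thursday, so the first Sunday is October 4 and the second is October 11.
1 February 2027 is a Monday, so the first Sunday is February 7 and the third is February 21.
At the standard offset (UTC−10:30), 08:00 UTC − 10h30m = 21:30 Ulax Isles standard time (rolling into the previous day, 5 October 2026).
The standard-time date in Ulax Isles, October 5, 2026, does not fall between 11 October 2026 and 21 February 2027, so daylight saving is not in effect and Ulax Isles is at UTC−10:30.
08:00 UTC − 10h30m = 21:30 local (rolling into the previous day, 5 October 2026).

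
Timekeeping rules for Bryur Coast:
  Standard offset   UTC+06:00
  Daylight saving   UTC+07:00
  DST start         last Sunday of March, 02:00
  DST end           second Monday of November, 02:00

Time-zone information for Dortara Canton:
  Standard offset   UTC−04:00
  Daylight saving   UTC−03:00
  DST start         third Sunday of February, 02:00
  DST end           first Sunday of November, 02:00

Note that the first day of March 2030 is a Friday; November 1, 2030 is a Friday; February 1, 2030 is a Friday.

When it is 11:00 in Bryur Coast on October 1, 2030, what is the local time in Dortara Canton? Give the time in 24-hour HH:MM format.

1 March 2030 is a Friday, so Sundays fall on 3, 10, 17, 24, 31; the last is March 31.
1 November 2030 is a Friday, so the first Monday is November 4 and the second is November 11.
Daylight saving runs 31 March – 11 November; October 1, 2030 is inside that window, so Bryur Coast is at UTC+07:00.
11:00 Bryur Coast − 7h = 04:00 UTC.
1 February 2030 is a Friday, so the first Sunday is February 3 and the third is February 17.
1 November 2030 is a Friday, so the first Sunday is November 3.
At the standard offset (UTC−04:00), 04:00 UTC − 4h = 00:00 Dortara Canton standard time.
The standard-time date in Dortara Canton, October 1, 2030, falls between 17 February and 3 November, so daylight saving is in effect and Dortara Canton is at UTC−03:00.
04:00 UTC − 3h = 01:00 Dortara Canton.

01:00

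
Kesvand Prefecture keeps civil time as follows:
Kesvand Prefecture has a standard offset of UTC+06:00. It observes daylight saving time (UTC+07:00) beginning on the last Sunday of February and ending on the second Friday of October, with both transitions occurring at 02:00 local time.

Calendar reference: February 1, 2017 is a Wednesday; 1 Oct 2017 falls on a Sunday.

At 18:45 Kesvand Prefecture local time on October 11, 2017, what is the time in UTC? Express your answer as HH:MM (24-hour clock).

1 February 2017 is a Wednesday, so Sundays fall on 5, 12, 19, 26; the last is February 26.
1 October 2017 is a Sunday, so the first Friday is October 6 and the second is October 13.
Daylight saving runs 26 February – 13 October; October 11, 2017 is inside that window, so Kesvand Prefecture is at UTC+07:00.
18:45 local − 7h = 11:45 UTC.

11:45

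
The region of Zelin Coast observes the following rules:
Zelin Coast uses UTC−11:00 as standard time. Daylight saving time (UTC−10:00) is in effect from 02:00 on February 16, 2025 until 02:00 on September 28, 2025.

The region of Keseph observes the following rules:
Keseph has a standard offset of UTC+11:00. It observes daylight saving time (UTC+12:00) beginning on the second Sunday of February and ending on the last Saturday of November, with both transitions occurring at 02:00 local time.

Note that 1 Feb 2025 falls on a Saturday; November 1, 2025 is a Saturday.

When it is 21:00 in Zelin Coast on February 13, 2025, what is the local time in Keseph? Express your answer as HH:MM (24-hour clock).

Daylight saving runs 16 February – 28 September; February 13, 2025 is outside that window, so Zelin Coast is on standard time at UTC−11:00.
21:00 Zelin Coast + 11h = 08:00 UTC (rolling into the next day, 14 February 2025).
1 February 2025 is a Saturday, so the first Sunday is February 2 and the second is February 9.
1 November 2025 is a Saturday, so Saturdays fall on 1, 8, 15, 22, 29; the last is November 29.
At the standard offset (UTC+11:00), 08:00 UTC + 11h = 19:00 Keseph standard time.
The standard-time date in Keseph, February 14, 2025, lies within the daylight-saving period (9 February – 29 November), so Keseph is on daylight time, UTC+12:00.
08:00 UTC + 12h = 20:00 Keseph.

20:00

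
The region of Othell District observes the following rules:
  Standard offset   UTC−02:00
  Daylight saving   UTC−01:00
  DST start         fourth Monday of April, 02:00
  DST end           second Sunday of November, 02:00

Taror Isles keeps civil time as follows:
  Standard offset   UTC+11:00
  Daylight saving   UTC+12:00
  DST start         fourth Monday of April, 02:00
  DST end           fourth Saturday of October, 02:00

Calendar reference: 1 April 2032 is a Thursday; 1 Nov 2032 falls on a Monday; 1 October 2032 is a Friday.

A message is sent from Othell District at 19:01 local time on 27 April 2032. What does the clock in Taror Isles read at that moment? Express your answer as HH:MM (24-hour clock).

1 April 2032 is a Thursday, so the first Monday is April 5 and the fourth is April 26.
1 November 2032 is a Monday, so the first Sunday is November 7 and the second is November 14.
27 April 2032 lies within the daylight-saving period (26 April – 14 November), so Othell District is on daylight time, UTC−01:00.
19:01 Othell District + 1h = 20:01 UTC.
1 April 2032 is a Thursday, so the first Monday is April 5 and the fourth is April 26.
1 October 2032 is a Friday, so the first Saturday is October 2 and the fourth is October 23.
At the standard offset (UTC+11:00), 20:01 UTC + 11h = 07:01 Taror Isles standard time (rolling into the next day, 28 April 2032).
The standard-time date in Taror Isles, 28 April 2032, falls between 26 April and 23 October, so daylight saving is in effect and Taror Isles is at UTC+12:00.
20:01 UTC + 12h = 08:01 Taror Isles (rolling into the next day, 28 April 2032).

08:01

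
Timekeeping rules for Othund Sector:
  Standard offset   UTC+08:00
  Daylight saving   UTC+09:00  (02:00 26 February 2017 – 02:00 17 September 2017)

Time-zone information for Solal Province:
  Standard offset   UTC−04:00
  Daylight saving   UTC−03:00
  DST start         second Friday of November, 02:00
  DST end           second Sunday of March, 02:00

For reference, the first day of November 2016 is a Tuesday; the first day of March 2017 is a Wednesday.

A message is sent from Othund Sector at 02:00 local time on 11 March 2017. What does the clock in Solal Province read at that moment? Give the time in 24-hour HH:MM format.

Daylight saving runs 26 February – 17 September; 11 March 2017 is inside that window, so Othund Sector is at UTC+09:00.
02:00 Othund Sector − 9h = 17:00 UTC (rolling into the previous day, 10 March 2017).
1 November 2016 is a Tuesday, so the first Friday is November 4 and the second is November 11.
1 March 2017 is a Wednesday, so the first Sunday is March 5 and the second is March 12.
At the standard offset (UTC−04:00), 17:00 UTC − 4h = 13:00 Solal Province standard time.
The standard-time date in Solal Province, 10 March 2017, falls between 11 November 2016 and 12 March 2017, so daylight saving is in effect and Solal Province is at UTC−03:00.
17:00 UTC − 3h = 14:00 Solal Province.

14:00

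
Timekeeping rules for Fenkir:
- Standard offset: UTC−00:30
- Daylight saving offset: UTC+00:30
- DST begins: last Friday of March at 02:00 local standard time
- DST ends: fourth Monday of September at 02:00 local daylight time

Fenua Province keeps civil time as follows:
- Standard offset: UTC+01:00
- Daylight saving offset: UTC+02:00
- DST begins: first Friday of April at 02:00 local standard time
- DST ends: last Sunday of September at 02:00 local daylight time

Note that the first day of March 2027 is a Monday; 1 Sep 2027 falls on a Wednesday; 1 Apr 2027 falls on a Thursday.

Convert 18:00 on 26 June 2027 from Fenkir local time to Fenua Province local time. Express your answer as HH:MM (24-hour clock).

19:30

1 March 2027 is a Monday, so Fridays fall on 5, 12, 19, 26; the last is March 26.
1 September 2027 is a Wednesday, so the first Monday is September 6 and the fourth is September 27.
26 June 2027 falls between 26 March and 27 September, so daylight saving is in effect and Fenkir is at UTC+00:30.
18:00 Fenkir − 0h30m = 17:30 UTC.
1 April 2027 is a Thursday, so the first Friday is April 2.
1 September 2027 is a Wednesday, so Sundays fall on 5, 12, 19, 26; the last is September 26.
At the standard offset (UTC+01:00), 17:30 UTC + 1h = 18:30 Fenua Province standard time.
The standard-time date in Fenua Province, 26 June 2027, lies within the daylight-saving period (2 April – 26 September), so Fenua Province is on daylight time, UTC+02:00.
17:30 UTC + 2h = 19:30 Fenua Province.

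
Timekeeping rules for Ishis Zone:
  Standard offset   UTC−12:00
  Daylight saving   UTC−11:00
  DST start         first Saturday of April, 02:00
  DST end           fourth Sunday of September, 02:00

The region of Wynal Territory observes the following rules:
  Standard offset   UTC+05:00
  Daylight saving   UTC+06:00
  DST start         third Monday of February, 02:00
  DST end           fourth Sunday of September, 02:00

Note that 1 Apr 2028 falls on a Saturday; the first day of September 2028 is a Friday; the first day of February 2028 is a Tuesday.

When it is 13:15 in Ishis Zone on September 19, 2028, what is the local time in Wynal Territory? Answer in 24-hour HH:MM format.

1 April 2028 is a Saturday, so the first Saturday is April 1.
1 September 2028 is a Friday, so the first Sunday is September 3 and the fourth is September 24.
Daylight saving runs 1 April – 24 September; September 19, 2028 is inside that window, so Ishis Zone is at UTC−11:00.
13:15 Ishis Zone + 11h = 00:15 UTC (rolling into the next day, 20 September 2028).
1 February 2028 is a Tuesday, so the first Monday is February 7 and the third is February 21.
1 September 2028 is a Friday, so the first Sunday is September 3 and the fourth is September 24.
At the standard offset (UTC+05:00), 00:15 UTC + 5h = 05:15 Wynal Territory standard time.
The standard-time date in Wynal Territory, September 20, 2028, falls between 21 February and 24 September, so daylight saving is in effect and Wynal Territory is at UTC+06:00.
00:15 UTC + 6h = 06:15 Wynal Territory.

06:15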